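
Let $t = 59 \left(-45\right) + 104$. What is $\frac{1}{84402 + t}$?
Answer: $\frac{1}{81851} \approx 1.2217 \cdot 10^{-5}$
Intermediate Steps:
$t = -2551$ ($t = -2655 + 104 = -2551$)
$\frac{1}{84402 + t} = \frac{1}{84402 - 2551} = \frac{1}{81851}$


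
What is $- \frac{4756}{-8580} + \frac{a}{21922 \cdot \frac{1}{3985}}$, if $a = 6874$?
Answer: $\frac{29391907154}{23511345} \approx 1250.1$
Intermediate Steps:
$- \frac{4756}{-8580} + \frac{a}{21922 \cdot \frac{1}{3985}} = - \frac{4756}{-8580} + \frac{6874}{21922 \cdot \frac{1}{3985}} = \left(-4756\right) \left(- \frac{1}{8580}\right) + \frac{6874}{21922 \cdot \frac{1}{3985}} = \frac{1189}{2145} + \frac{6874}{\frac{21922}{3985}} = \frac{1189}{2145} + 6874 \cdot \frac{3985}{21922} = \frac{1189}{2145} + \frac{13696445}{10961} = \frac{29391907154}{23511345}$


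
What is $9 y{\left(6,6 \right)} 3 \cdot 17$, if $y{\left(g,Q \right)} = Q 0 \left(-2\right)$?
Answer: $0$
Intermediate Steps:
$y{\left(g,Q \right)} = 0$ ($y{\left(g,Q \right)} = 0 \left(-2\right) = 0$)
$9 y{\left(6,6 \right)} 3 \cdot 17 = 9 \cdot 0 \cdot 3 \cdot 17 = 0 \cdot 51 = 0$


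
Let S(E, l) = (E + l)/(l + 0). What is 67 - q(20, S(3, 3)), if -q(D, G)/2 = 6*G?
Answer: 91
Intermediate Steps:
S(E, l) = (E + l)/l
q(D, G) = -12*G
67 - q(20, S(3, 3)) = 67 - (-12)*(3 + 3)/3 = 67 - (-12)*(⅓)*6 = 67 - (-12)*2 = 67 - 1*(-24) = 67 + 24 = 91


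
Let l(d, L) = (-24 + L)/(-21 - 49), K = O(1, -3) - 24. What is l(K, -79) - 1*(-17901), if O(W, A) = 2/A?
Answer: 1253173/70 ≈ 17902.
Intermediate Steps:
K = -74/3 (K = 2/(-3) - 24 = 2*(-1/3) - 24 = -2/3 - 24 = -74/3 ≈ -24.667)
l(d, L) = 12/35 - L/70 (l(d, L) = (-24 + L)/(-70) = (-24 + L)*(-1/70) = 12/35 - L/70)
l(K, -79) - 1*(-17901) = (12/35 - 1/70*(-79)) - 1*(-17901) = (12/35 + 79/70) + 17901 = 103/70 + 17901 = 1253173/70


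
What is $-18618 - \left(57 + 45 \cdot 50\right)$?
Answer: $-20925$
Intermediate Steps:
$-18618 - \left(57 + 45 \cdot 50\right) = -18618 - \left(57 + 2250\right) = -18618 - 2307 = -20925$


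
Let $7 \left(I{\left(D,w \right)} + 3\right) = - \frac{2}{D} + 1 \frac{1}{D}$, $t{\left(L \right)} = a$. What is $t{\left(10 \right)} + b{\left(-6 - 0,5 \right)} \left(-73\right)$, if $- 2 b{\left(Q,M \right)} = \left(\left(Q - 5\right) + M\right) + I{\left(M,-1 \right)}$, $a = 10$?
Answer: $- \frac{11184}{35} \approx -319.54$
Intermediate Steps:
$t{\left(L \right)} = 10$
$I{\left(D,w \right)} = -3 - \frac{1}{7 D}$ ($I{\left(D,w \right)} = -3 + \frac{- \frac{2}{D} + 1 \frac{1}{D}}{7} = -3 + \frac{- \frac{2}{D} + \frac{1}{D}}{7} = -3 + \frac{\left(-1\right) \frac{1}{D}}{7} = -3 - \frac{1}{7 D}$)
$b{\left(Q,M \right)} = 4 - \frac{M}{2} - \frac{Q}{2} + \frac{1}{14 M}$ ($b{\left(Q,M \right)} = - \frac{\left(\left(Q - 5\right) + M\right) - \left(3 + \frac{1}{7 M}\right)}{2} = - \frac{\left(\left(-5 + Q\right) + M\right) - \left(3 + \frac{1}{7 M}\right)}{2} = - \frac{\left(-5 + M + Q\right) - \left(3 + \frac{1}{7 M}\right)}{2} = - \frac{-8 + M + Q - \frac{1}{7 M}}{2} = 4 - \frac{M}{2} - \frac{Q}{2} + \frac{1}{14 M}$)
$t{\left(10 \right)} + b{\left(-6 - 0,5 \right)} \left(-73\right) = 10 + \left(4 - \frac{5}{2} - \frac{-6 - 0}{2} + \frac{1}{14 \cdot 5}\right) \left(-73\right) = 10 + \left(4 - \frac{5}{2} - \frac{-6 + 0}{2} + \frac{1}{14} \cdot \frac{1}{5}\right) \left(-73\right) = 10 + \left(4 - \frac{5}{2} - -3 + \frac{1}{70}\right) \left(-73\right) = 10 + \left(4 - \frac{5}{2} + 3 + \frac{1}{70}\right) \left(-73\right) = 10 + \frac{158}{35} \left(-73\right) = 10 - \frac{11534}{35} = - \frac{11184}{35}$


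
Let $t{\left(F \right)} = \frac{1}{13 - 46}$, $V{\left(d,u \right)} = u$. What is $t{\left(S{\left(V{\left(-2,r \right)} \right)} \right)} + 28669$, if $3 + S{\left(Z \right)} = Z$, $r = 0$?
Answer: $\frac{946076}{33} \approx 28669.0$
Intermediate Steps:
$S{\left(Z \right)} = -3 + Z$
$t{\left(F \right)} = - \frac{1}{33}$ ($t{\left(F \right)} = \frac{1}{-33} = - \frac{1}{33}$)
$t{\left(S{\left(V{\left(-2,r \right)} \right)} \right)} + 28669 = - \frac{1}{33} + 28669 = \frac{946076}{33}$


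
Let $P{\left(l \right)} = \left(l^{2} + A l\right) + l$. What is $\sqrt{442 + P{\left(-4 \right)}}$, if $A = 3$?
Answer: $\sqrt{442} \approx 21.024$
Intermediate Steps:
$P{\left(l \right)} = l^{2} + 4 l$ ($P{\left(l \right)} = \left(l^{2} + 3 l\right) + l = l^{2} + 4 l$)
$\sqrt{442 + P{\left(-4 \right)}} = \sqrt{442 - 4 \left(4 - 4\right)} = \sqrt{442 - 0} = \sqrt{442 + 0} = \sqrt{442}$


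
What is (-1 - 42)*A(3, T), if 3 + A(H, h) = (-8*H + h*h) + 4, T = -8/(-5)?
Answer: 21973/25 ≈ 878.92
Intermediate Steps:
T = 8/5 (T = -8*(-⅕) = 8/5 ≈ 1.6000)
A(H, h) = 1 + h² - 8*H (A(H, h) = -3 + ((-8*H + h*h) + 4) = -3 + ((-8*H + h²) + 4) = -3 + ((h² - 8*H) + 4) = -3 + (4 + h² - 8*H) = 1 + h² - 8*H)
(-1 - 42)*A(3, T) = (-1 - 42)*(1 + (8/5)² - 8*3) = -43*(1 + 64/25 - 24) = -43*(-511/25) = 21973/25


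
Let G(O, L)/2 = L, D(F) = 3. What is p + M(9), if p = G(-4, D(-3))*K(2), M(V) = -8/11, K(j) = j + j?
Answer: 256/11 ≈ 23.273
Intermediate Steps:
G(O, L) = 2*L
K(j) = 2*j
M(V) = -8/11 (M(V) = -8*1/11 = -8/11)
p = 24 (p = (2*3)*(2*2) = 6*4 = 24)
p + M(9) = 24 - 8/11 = 256/11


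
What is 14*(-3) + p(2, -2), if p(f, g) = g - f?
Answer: -46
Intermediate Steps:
14*(-3) + p(2, -2) = 14*(-3) + (-2 - 1*2) = -42 + (-2 - 2) = -42 - 4 = -46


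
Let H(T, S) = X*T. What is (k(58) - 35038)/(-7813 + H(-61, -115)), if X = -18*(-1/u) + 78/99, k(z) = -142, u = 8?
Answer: 4643760/1055777 ≈ 4.3984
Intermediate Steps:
X = 401/132 (X = -18/(8*(-1)) + 78/99 = -18/(-8) + 78*(1/99) = -18*(-1/8) + 26/33 = 9/4 + 26/33 = 401/132 ≈ 3.0379)
H(T, S) = 401*T/132
(k(58) - 35038)/(-7813 + H(-61, -115)) = (-142 - 35038)/(-7813 + (401/132)*(-61)) = -35180/(-7813 - 24461/132) = -35180/(-1055777/132) = -35180*(-132/1055777) = 4643760/1055777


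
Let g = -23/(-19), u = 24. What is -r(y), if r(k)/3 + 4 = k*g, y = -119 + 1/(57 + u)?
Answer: 227830/513 ≈ 444.11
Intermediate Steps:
g = 23/19 (g = -23*(-1/19) = 23/19 ≈ 1.2105)
y = -9638/81 (y = -119 + 1/(57 + 24) = -119 + 1/81 = -9638/81 ≈ -118.99)
r(k) = -12 + 69*k/19 (r(k) = -12 + 3*(k*(23/19)) = -12 + 3*(23*k/19) = -12 + 69*k/19)
-r(y) = -(-12 + (69/19)*(-9638/81)) = -(-12 - 221674/513) = -1*(-227830/513) = 227830/513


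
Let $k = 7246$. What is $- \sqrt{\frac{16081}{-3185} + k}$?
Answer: $- \frac{\sqrt{8870165}}{35} \approx -85.094$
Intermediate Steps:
$- \sqrt{\frac{16081}{-3185} + k} = - \sqrt{\frac{16081}{-3185} + 7246} = - \sqrt{16081 \left(- \frac{1}{3185}\right) + 7246} = - \sqrt{- \frac{1237}{245} + 7246} = - \sqrt{\frac{1774033}{245}} = - \frac{\sqrt{8870165}}{35}$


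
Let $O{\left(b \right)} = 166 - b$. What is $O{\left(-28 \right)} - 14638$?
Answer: $-14444$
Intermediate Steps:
$O{\left(-28 \right)} - 14638 = \left(166 - -28\right) - 14638 = \left(166 + 28\right) - 14638 = 194 - 14638 = -14444$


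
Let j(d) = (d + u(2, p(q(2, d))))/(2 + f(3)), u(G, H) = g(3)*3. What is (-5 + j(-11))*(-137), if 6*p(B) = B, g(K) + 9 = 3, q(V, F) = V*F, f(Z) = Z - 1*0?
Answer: 7398/5 ≈ 1479.6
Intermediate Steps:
f(Z) = Z (f(Z) = Z + 0 = Z)
q(V, F) = F*V
g(K) = -6 (g(K) = -9 + 3 = -6)
p(B) = B/6
u(G, H) = -18 (u(G, H) = -6*3 = -18)
j(d) = -18/5 + d/5 (j(d) = (d - 18)/(2 + 3) = (-18 + d)/5 = (-18 + d)*(1/5) = -18/5 + d/5)
(-5 + j(-11))*(-137) = (-5 + (-18/5 + (1/5)*(-11)))*(-137) = (-5 + (-18/5 - 11/5))*(-137) = (-5 - 29/5)*(-137) = -54/5*(-137) = 7398/5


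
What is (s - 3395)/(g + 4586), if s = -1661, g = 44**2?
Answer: -2528/3261 ≈ -0.77522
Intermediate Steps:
g = 1936
(s - 3395)/(g + 4586) = (-1661 - 3395)/(1936 + 4586) = -5056/6522 = -5056*1/6522 = -2528/3261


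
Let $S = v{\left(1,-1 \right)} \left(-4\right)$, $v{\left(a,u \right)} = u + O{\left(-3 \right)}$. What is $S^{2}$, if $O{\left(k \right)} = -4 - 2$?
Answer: $784$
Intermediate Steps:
$O{\left(k \right)} = -6$
$v{\left(a,u \right)} = -6 + u$ ($v{\left(a,u \right)} = u - 6 = -6 + u$)
$S = 28$ ($S = \left(-6 - 1\right) \left(-4\right) = \left(-7\right) \left(-4\right) = 28$)
$S^{2} = 28^{2} = 784$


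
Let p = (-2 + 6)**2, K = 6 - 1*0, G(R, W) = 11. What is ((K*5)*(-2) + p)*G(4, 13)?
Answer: -484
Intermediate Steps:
K = 6 (K = 6 + 0 = 6)
p = 16 (p = 4**2 = 16)
((K*5)*(-2) + p)*G(4, 13) = ((6*5)*(-2) + 16)*11 = (30*(-2) + 16)*11 = (-60 + 16)*11 = -44*11 = -484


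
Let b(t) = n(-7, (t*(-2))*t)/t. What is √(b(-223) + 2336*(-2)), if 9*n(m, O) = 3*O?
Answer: I*√40710/3 ≈ 67.256*I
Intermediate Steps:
n(m, O) = O/3 (n(m, O) = (3*O)/9 = O/3)
b(t) = -2*t/3 (b(t) = (((t*(-2))*t)/3)/t = (((-2*t)*t)/3)/t = ((-2*t²)/3)/t = (-2*t²/3)/t = -2*t/3)
√(b(-223) + 2336*(-2)) = √(-⅔*(-223) + 2336*(-2)) = √(446/3 - 4672) = √(-13570/3) = I*√40710/3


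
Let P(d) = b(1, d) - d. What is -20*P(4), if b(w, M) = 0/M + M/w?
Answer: 0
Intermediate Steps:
b(w, M) = M/w (b(w, M) = 0 + M/w = M/w)
P(d) = 0 (P(d) = d/1 - d = d*1 - d = d - d = 0)
-20*P(4) = -20*0 = 0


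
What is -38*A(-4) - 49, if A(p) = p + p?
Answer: 255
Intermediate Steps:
A(p) = 2*p
-38*A(-4) - 49 = -76*(-4) - 49 = -38*(-8) - 49 = 304 - 49 = 255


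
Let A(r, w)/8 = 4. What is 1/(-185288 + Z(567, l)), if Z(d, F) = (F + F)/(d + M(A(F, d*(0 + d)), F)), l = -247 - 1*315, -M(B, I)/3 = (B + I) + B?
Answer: -2061/381879692 ≈ -5.3970e-6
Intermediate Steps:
A(r, w) = 32 (A(r, w) = 8*4 = 32)
M(B, I) = -6*B - 3*I (M(B, I) = -3*((B + I) + B) = -3*(I + 2*B) = -6*B - 3*I)
l = -562 (l = -247 - 315 = -562)
Z(d, F) = 2*F/(-192 + d - 3*F) (Z(d, F) = (F + F)/(d + (-6*32 - 3*F)) = (2*F)/(d + (-192 - 3*F)) = (2*F)/(-192 + d - 3*F) = 2*F/(-192 + d - 3*F))
1/(-185288 + Z(567, l)) = 1/(-185288 + 2*(-562)/(-192 + 567 - 3*(-562))) = 1/(-185288 + 2*(-562)/(-192 + 567 + 1686)) = 1/(-185288 + 2*(-562)/2061) = 1/(-185288 + 2*(-562)*(1/2061)) = 1/(-185288 - 1124/2061) = 1/(-381879692/2061) = -2061/381879692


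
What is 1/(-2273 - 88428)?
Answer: -1/90701 ≈ -1.1025e-5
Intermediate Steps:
1/(-2273 - 88428) = 1/(-90701) = -1/90701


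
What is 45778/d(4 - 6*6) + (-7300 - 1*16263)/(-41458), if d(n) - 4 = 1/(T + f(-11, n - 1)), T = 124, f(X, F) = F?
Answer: 172714253979/15132170 ≈ 11414.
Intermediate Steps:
d(n) = 4 + 1/(123 + n) (d(n) = 4 + 1/(124 + (n - 1)) = 4 + 1/(124 + (-1 + n)) = 4 + 1/(123 + n))
45778/d(4 - 6*6) + (-7300 - 1*16263)/(-41458) = 45778/(((493 + 4*(4 - 6*6))/(123 + (4 - 6*6)))) + (-7300 - 1*16263)/(-41458) = 45778/(((493 + 4*(4 - 36))/(123 + (4 - 36)))) + (-7300 - 16263)*(-1/41458) = 45778/(((493 + 4*(-32))/(123 - 32))) - 23563*(-1/41458) = 45778/(((493 - 128)/91)) + 23563/41458 = 45778/(((1/91)*365)) + 23563/41458 = 45778/(365/91) + 23563/41458 = 45778*(91/365) + 23563/41458 = 4165798/365 + 23563/41458 = 172714253979/15132170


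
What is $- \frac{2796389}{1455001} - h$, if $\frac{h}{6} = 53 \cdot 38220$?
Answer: $- \frac{17684026750349}{1455001} \approx -1.2154 \cdot 10^{7}$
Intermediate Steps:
$h = 12153960$ ($h = 6 \cdot 53 \cdot 38220 = 6 \cdot 2025660 = 12153960$)
$- \frac{2796389}{1455001} - h = - \frac{2796389}{1455001} - 12153960 = - \frac{17684026750349}{1455001}$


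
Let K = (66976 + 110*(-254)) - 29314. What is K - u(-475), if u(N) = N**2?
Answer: -215903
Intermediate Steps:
K = 9722 (K = (66976 - 27940) - 29314 = 39036 - 29314 = 9722)
K - u(-475) = 9722 - 1*(-475)**2 = 9722 - 1*225625 = 9722 - 225625 = -215903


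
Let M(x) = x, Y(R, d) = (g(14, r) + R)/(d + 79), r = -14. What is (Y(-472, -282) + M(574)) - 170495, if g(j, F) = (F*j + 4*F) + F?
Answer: -34493225/203 ≈ -1.6992e+5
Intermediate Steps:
g(j, F) = 5*F + F*j (g(j, F) = (4*F + F*j) + F = 5*F + F*j)
Y(R, d) = (-266 + R)/(79 + d) (Y(R, d) = (-14*(5 + 14) + R)/(d + 79) = (-14*19 + R)/(79 + d) = (-266 + R)/(79 + d))
(Y(-472, -282) + M(574)) - 170495 = ((-266 - 472)/(79 - 282) + 574) - 170495 = (-738/(-203) + 574) - 170495 = (-1/203*(-738) + 574) - 170495 = (738/203 + 574) - 170495 = 117260/203 - 170495 = -34493225/203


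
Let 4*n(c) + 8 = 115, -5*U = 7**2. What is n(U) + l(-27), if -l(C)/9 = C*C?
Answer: -26137/4 ≈ -6534.3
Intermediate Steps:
U = -49/5 (U = -1/5*7**2 = -1/5*49 = -49/5 ≈ -9.8000)
l(C) = -9*C**2 (l(C) = -9*C*C = -9*C**2)
n(c) = 107/4 (n(c) = -2 + (1/4)*115 = -2 + 115/4 = 107/4)
n(U) + l(-27) = 107/4 - 9*(-27)**2 = 107/4 - 9*729 = 107/4 - 6561 = -26137/4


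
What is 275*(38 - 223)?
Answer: -50875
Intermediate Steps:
275*(38 - 223) = 275*(-185) = -50875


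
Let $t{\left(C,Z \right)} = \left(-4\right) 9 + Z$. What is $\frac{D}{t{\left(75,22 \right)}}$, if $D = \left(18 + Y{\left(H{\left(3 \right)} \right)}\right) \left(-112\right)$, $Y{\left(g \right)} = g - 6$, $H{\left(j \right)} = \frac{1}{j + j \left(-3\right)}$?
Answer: $\frac{284}{3} \approx 94.667$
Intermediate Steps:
$H{\left(j \right)} = - \frac{1}{2 j}$ ($H{\left(j \right)} = \frac{1}{j - 3 j} = \frac{1}{\left(-2\right) j} = - \frac{1}{2 j}$)
$Y{\left(g \right)} = -6 + g$
$D = - \frac{3976}{3}$ ($D = \left(18 - \left(6 + \frac{1}{2 \cdot 3}\right)\right) \left(-112\right) = \left(18 - \frac{37}{6}\right) \left(-112\right) = \frac{71}{6} \left(-112\right) = - \frac{3976}{3} \approx -1325.3$)
$t{\left(C,Z \right)} = -36 + Z$
$\frac{D}{t{\left(75,22 \right)}} = - \frac{3976}{3 \left(-36 + 22\right)} = - \frac{3976}{3 \left(-14\right)} = \left(- \frac{3976}{3}\right) \left(- \frac{1}{14}\right) = \frac{284}{3}$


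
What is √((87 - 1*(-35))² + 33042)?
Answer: √47926 ≈ 218.92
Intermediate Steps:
√((87 - 1*(-35))² + 33042) = √((87 + 35)² + 33042) = √(122² + 33042) = √(14884 + 33042) = √47926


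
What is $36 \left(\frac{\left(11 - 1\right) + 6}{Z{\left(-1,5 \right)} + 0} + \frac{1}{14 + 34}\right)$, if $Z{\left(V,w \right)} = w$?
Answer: $\frac{2319}{20} \approx 115.95$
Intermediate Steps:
$36 \left(\frac{\left(11 - 1\right) + 6}{Z{\left(-1,5 \right)} + 0} + \frac{1}{14 + 34}\right) = 36 \left(\frac{\left(11 - 1\right) + 6}{5 + 0} + \frac{1}{14 + 34}\right) = 36 \left(\frac{10 + 6}{5} + \frac{1}{48}\right) = 36 \left(16 \cdot \frac{1}{5} + \frac{1}{48}\right) = 36 \left(\frac{16}{5} + \frac{1}{48}\right) = 36 \cdot \frac{773}{240} = \frac{2319}{20}$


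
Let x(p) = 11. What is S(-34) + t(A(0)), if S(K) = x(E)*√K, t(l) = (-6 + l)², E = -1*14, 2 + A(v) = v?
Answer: 64 + 11*I*√34 ≈ 64.0 + 64.141*I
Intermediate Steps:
A(v) = -2 + v
E = -14
S(K) = 11*√K
S(-34) + t(A(0)) = 11*√(-34) + (-6 + (-2 + 0))² = 11*(I*√34) + (-6 - 2)² = 11*I*√34 + (-8)² = 11*I*√34 + 64 = 64 + 11*I*√34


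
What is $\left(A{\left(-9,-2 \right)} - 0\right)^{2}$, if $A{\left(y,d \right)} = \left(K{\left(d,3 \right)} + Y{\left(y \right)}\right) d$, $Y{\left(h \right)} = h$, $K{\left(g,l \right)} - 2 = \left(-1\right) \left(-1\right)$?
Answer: $144$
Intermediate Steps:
$K{\left(g,l \right)} = 3$ ($K{\left(g,l \right)} = 2 - -1 = 2 + 1 = 3$)
$A{\left(y,d \right)} = d \left(3 + y\right)$ ($A{\left(y,d \right)} = \left(3 + y\right) d = d \left(3 + y\right)$)
$\left(A{\left(-9,-2 \right)} - 0\right)^{2} = \left(- 2 \left(3 - 9\right) - 0\right)^{2} = \left(\left(-2\right) \left(-6\right) + \left(-6 + 6\right)\right)^{2} = \left(12 + 0\right)^{2} = 12^{2} = 144$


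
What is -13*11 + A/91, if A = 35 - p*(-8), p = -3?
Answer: -13002/91 ≈ -142.88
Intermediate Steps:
A = 11 (A = 35 - (-3)*(-8) = 35 - 1*24 = 35 - 24 = 11)
-13*11 + A/91 = -13*11 + 11/91 = -143 + 11*(1/91) = -143 + 11/91 = -13002/91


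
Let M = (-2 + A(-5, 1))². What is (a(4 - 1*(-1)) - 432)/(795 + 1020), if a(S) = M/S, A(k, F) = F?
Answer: -2159/9075 ≈ -0.23791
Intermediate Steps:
M = 1 (M = (-2 + 1)² = (-1)² = 1)
a(S) = 1/S
(a(4 - 1*(-1)) - 432)/(795 + 1020) = (1/(4 - 1*(-1)) - 432)/(795 + 1020) = (1/(4 + 1) - 432)/1815 = (1/5 - 432)/1815 = (⅕ - 432)/1815 = (1/1815)*(-2159/5) = -2159/9075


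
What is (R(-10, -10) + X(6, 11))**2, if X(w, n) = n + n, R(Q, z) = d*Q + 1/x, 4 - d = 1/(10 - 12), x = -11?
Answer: 64516/121 ≈ 533.19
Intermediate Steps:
d = 9/2 (d = 4 - 1/(10 - 12) = 4 - 1/(-2) = 4 - 1*(-1/2) = 4 + 1/2 = 9/2 ≈ 4.5000)
R(Q, z) = -1/11 + 9*Q/2 (R(Q, z) = 9*Q/2 + 1/(-11) = 9*Q/2 - 1/11 = -1/11 + 9*Q/2)
X(w, n) = 2*n
(R(-10, -10) + X(6, 11))**2 = ((-1/11 + (9/2)*(-10)) + 2*11)**2 = ((-1/11 - 45) + 22)**2 = (-496/11 + 22)**2 = (-254/11)**2 = 64516/121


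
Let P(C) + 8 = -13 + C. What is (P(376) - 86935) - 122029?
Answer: -208609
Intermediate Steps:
P(C) = -21 + C (P(C) = -8 + (-13 + C) = -21 + C)
(P(376) - 86935) - 122029 = ((-21 + 376) - 86935) - 122029 = (355 - 86935) - 122029 = -86580 - 122029 = -208609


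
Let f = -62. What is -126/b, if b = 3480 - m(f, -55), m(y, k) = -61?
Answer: -126/3541 ≈ -0.035583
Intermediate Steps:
b = 3541 (b = 3480 - 1*(-61) = 3480 + 61 = 3541)
-126/b = -126/3541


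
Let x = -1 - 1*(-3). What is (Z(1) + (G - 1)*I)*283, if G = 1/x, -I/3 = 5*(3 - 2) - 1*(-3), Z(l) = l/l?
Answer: 3679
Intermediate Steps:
Z(l) = 1
x = 2 (x = -1 + 3 = 2)
I = -24 (I = -3*(5*(3 - 2) - 1*(-3)) = -3*(5*1 + 3) = -3*(5 + 3) = -3*8 = -24)
G = ½ (G = 1/2 = ½ ≈ 0.50000)
(Z(1) + (G - 1)*I)*283 = (1 + (½ - 1)*(-24))*283 = (1 - ½*(-24))*283 = (1 + 12)*283 = 13*283 = 3679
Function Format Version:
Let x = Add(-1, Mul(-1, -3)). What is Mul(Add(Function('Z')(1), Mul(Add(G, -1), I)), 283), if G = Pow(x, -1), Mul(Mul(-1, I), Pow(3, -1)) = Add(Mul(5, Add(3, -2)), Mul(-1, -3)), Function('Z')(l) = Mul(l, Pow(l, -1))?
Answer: 3679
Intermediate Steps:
Function('Z')(l) = 1
x = 2 (x = Add(-1, 3) = 2)
I = -24 (I = Mul(-3, Add(Mul(5, Add(3, -2)), Mul(-1, -3))) = Mul(-3, Add(Mul(5, 1), 3)) = Mul(-3, Add(5, 3)) = Mul(-3, 8) = -24)
G = Rational(1, 2) (G = Pow(2, -1) = Rational(1, 2) ≈ 0.50000)
Mul(Add(Function('Z')(1), Mul(Add(G, -1), I)), 283) = Mul(Add(1, Mul(Add(Rational(1, 2), -1), -24)), 283) = Mul(Add(1, Mul(Rational(-1, 2), -24)), 283) = Mul(Add(1, 12), 283) = Mul(13, 283) = 3679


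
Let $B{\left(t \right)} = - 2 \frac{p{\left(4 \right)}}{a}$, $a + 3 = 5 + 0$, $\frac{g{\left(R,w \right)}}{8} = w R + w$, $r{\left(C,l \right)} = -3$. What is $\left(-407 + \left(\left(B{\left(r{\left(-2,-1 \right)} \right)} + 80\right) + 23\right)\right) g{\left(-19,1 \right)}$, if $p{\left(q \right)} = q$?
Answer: $44352$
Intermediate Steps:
$g{\left(R,w \right)} = 8 w + 8 R w$ ($g{\left(R,w \right)} = 8 \left(w R + w\right) = 8 \left(R w + w\right) = 8 \left(w + R w\right) = 8 w + 8 R w$)
$a = 2$ ($a = -3 + \left(5 + 0\right) = -3 + 5 = 2$)
$B{\left(t \right)} = -4$ ($B{\left(t \right)} = - 2 \cdot \frac{4}{2} = - 2 \cdot 4 \cdot \frac{1}{2} = \left(-2\right) 2 = -4$)
$\left(-407 + \left(\left(B{\left(r{\left(-2,-1 \right)} \right)} + 80\right) + 23\right)\right) g{\left(-19,1 \right)} = \left(-407 + \left(\left(-4 + 80\right) + 23\right)\right) 8 \cdot 1 \left(1 - 19\right) = \left(-407 + \left(76 + 23\right)\right) 8 \cdot 1 \left(-18\right) = \left(-407 + 99\right) \left(-144\right) = \left(-308\right) \left(-144\right) = 44352$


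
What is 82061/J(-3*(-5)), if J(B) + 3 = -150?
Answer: -82061/153 ≈ -536.35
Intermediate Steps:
J(B) = -153 (J(B) = -3 - 150 = -153)
82061/J(-3*(-5)) = 82061/(-153) = 82061*(-1/153) = -82061/153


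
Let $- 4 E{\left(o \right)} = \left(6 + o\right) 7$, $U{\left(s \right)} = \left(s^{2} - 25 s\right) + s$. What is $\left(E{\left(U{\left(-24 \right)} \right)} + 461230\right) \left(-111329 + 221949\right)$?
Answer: $50797091170$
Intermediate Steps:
$U{\left(s \right)} = s^{2} - 24 s$
$E{\left(o \right)} = - \frac{21}{2} - \frac{7 o}{4}$ ($E{\left(o \right)} = - \frac{\left(6 + o\right) 7}{4} = - \frac{42 + 7 o}{4} = - \frac{21}{2} - \frac{7 o}{4}$)
$\left(E{\left(U{\left(-24 \right)} \right)} + 461230\right) \left(-111329 + 221949\right) = \left(\left(- \frac{21}{2} - \frac{7 \left(- 24 \left(-24 - 24\right)\right)}{4}\right) + 461230\right) \left(-111329 + 221949\right) = \left(\left(- \frac{21}{2} - \frac{7 \left(\left(-24\right) \left(-48\right)\right)}{4}\right) + 461230\right) 110620 = \left(\left(- \frac{21}{2} - 2016\right) + 461230\right) 110620 = \left(- \frac{4053}{2} + 461230\right) 110620 = \frac{918407}{2} \cdot 110620 = 50797091170$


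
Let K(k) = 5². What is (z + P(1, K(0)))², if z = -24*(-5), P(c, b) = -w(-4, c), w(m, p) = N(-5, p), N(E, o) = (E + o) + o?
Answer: 15129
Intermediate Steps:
N(E, o) = E + 2*o
w(m, p) = -5 + 2*p
K(k) = 25
P(c, b) = 5 - 2*c (P(c, b) = -(-5 + 2*c) = 5 - 2*c)
z = 120
(z + P(1, K(0)))² = (120 + (5 - 2*1))² = (120 + (5 - 2))² = (120 + 3)² = 123² = 15129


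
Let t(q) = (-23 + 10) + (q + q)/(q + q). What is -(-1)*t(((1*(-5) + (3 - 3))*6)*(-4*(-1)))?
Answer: -12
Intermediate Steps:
t(q) = -12 (t(q) = -13 + (2*q)/((2*q)) = -13 + (2*q)*(1/(2*q)) = -13 + 1 = -12)
-(-1)*t(((1*(-5) + (3 - 3))*6)*(-4*(-1))) = -(-1)*(-12) = -1*12 = -12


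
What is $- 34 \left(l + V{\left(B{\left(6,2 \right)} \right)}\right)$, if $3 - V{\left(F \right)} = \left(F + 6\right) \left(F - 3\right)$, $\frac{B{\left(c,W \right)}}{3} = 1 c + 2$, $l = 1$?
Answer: $21284$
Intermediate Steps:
$B{\left(c,W \right)} = 6 + 3 c$ ($B{\left(c,W \right)} = 3 \left(1 c + 2\right) = 3 \left(c + 2\right) = 3 \left(2 + c\right) = 6 + 3 c$)
$V{\left(F \right)} = 3 - \left(-3 + F\right) \left(6 + F\right)$ ($V{\left(F \right)} = 3 - \left(F + 6\right) \left(F - 3\right) = 3 - \left(6 + F\right) \left(-3 + F\right) = 3 - \left(-3 + F\right) \left(6 + F\right)$)
$- 34 \left(l + V{\left(B{\left(6,2 \right)} \right)}\right) = - 34 \left(1 - \left(-21 + \left(6 + 3 \cdot 6\right)^{2} + 3 \left(6 + 3 \cdot 6\right)\right)\right) = - 34 \left(1 - \left(-21 + \left(6 + 18\right)^{2} + 3 \left(6 + 18\right)\right)\right) = - 34 \left(1 - 627\right) = \left(-34\right) \left(-626\right) = 21284$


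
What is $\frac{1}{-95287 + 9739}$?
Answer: $- \frac{1}{85548} \approx -1.1689 \cdot 10^{-5}$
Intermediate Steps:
$\frac{1}{-95287 + 9739} = \frac{1}{-85548} = - \frac{1}{85548}$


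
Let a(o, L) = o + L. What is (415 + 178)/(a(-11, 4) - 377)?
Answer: -593/384 ≈ -1.5443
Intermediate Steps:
a(o, L) = L + o
(415 + 178)/(a(-11, 4) - 377) = (415 + 178)/((4 - 11) - 377) = 593/(-7 - 377) = 593/(-384) = 593*(-1/384) = -593/384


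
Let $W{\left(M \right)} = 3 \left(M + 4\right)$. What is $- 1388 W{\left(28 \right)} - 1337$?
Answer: $-134585$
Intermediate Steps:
$W{\left(M \right)} = 12 + 3 M$ ($W{\left(M \right)} = 3 \left(4 + M\right) = 12 + 3 M$)
$- 1388 W{\left(28 \right)} - 1337 = - 1388 \left(12 + 3 \cdot 28\right) - 1337 = - 1388 \left(12 + 84\right) - 1337 = \left(-1388\right) 96 - 1337 = -133248 - 1337 = -134585$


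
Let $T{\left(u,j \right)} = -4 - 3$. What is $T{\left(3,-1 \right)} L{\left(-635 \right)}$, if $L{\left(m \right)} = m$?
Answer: $4445$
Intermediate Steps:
$T{\left(u,j \right)} = -7$
$T{\left(3,-1 \right)} L{\left(-635 \right)} = \left(-7\right) \left(-635\right) = 4445$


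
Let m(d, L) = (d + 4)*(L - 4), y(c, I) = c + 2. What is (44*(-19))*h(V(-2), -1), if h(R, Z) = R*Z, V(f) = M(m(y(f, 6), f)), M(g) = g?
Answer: -20064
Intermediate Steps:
y(c, I) = 2 + c
m(d, L) = (-4 + L)*(4 + d) (m(d, L) = (4 + d)*(-4 + L) = (-4 + L)*(4 + d))
V(f) = -24 + f*(2 + f) (V(f) = -16 - 4*(2 + f) + 4*f + f*(2 + f) = -16 + (-8 - 4*f) + 4*f + f*(2 + f) = -24 + f*(2 + f))
(44*(-19))*h(V(-2), -1) = (44*(-19))*((-24 - 2*(2 - 2))*(-1)) = -836*(-24 - 2*0)*(-1) = -836*(-24 + 0)*(-1) = -(-20064)*(-1) = -836*24 = -20064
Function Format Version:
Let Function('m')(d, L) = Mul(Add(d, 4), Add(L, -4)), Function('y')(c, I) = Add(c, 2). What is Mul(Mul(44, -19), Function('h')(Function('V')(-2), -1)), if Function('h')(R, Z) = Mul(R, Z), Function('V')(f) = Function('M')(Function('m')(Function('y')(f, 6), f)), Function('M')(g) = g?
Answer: -20064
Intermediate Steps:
Function('y')(c, I) = Add(2, c)
Function('m')(d, L) = Mul(Add(-4, L), Add(4, d)) (Function('m')(d, L) = Mul(Add(4, d), Add(-4, L)) = Mul(Add(-4, L), Add(4, d)))
Function('V')(f) = Add(-24, Mul(f, Add(2, f))) (Function('V')(f) = Add(-16, Mul(-4, Add(2, f)), Mul(4, f), Mul(f, Add(2, f))) = Add(-16, Add(-8, Mul(-4, f)), Mul(4, f), Mul(f, Add(2, f))) = Add(-24, Mul(f, Add(2, f))))
Mul(Mul(44, -19), Function('h')(Function('V')(-2), -1)) = Mul(Mul(44, -19), Mul(Add(-24, Mul(-2, Add(2, -2))), -1)) = Mul(-836, Mul(Add(-24, Mul(-2, 0)), -1)) = Mul(-836, Mul(Add(-24, 0), -1)) = Mul(-836, Mul(-24, -1)) = Mul(-836, 24) = -20064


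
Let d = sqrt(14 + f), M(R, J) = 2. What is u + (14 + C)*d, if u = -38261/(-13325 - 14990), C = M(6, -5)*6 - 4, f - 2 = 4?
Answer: 38261/28315 + 44*sqrt(5) ≈ 99.738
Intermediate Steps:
f = 6 (f = 2 + 4 = 6)
C = 8 (C = 2*6 - 4 = 12 - 4 = 8)
d = 2*sqrt(5) (d = sqrt(14 + 6) = sqrt(20) = 2*sqrt(5) ≈ 4.4721)
u = 38261/28315 (u = -38261/(-28315) = -38261*(-1/28315) = 38261/28315 ≈ 1.3513)
u + (14 + C)*d = 38261/28315 + (14 + 8)*(2*sqrt(5)) = 38261/28315 + 22*(2*sqrt(5)) = 38261/28315 + 44*sqrt(5)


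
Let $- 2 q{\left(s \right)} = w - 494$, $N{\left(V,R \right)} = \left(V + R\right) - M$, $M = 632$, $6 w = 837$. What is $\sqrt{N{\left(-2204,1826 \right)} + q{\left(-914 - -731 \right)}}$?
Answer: $\frac{i \sqrt{3331}}{2} \approx 28.857 i$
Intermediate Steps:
$w = \frac{279}{2}$ ($w = \frac{1}{6} \cdot 837 = \frac{279}{2} \approx 139.5$)
$N{\left(V,R \right)} = -632 + R + V$ ($N{\left(V,R \right)} = \left(V + R\right) - 632 = \left(R + V\right) - 632 = -632 + R + V$)
$q{\left(s \right)} = \frac{709}{4}$ ($q{\left(s \right)} = - \frac{\frac{279}{2} - 494}{2} = \left(- \frac{1}{2}\right) \left(- \frac{709}{2}\right) = \frac{709}{4}$)
$\sqrt{N{\left(-2204,1826 \right)} + q{\left(-914 - -731 \right)}} = \sqrt{\left(-632 + 1826 - 2204\right) + \frac{709}{4}} = \sqrt{-1010 + \frac{709}{4}} = \sqrt{- \frac{3331}{4}} = \frac{i \sqrt{3331}}{2}$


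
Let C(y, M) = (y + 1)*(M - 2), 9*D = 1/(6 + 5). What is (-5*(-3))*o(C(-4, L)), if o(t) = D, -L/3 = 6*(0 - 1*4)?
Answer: 5/33 ≈ 0.15152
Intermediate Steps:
L = 72 (L = -18*(0 - 1*4) = -18*(0 - 4) = -18*(-4) = -3*(-24) = 72)
D = 1/99 (D = 1/(9*(6 + 5)) = (⅑)/11 = (⅑)*(1/11) = 1/99 ≈ 0.010101)
C(y, M) = (1 + y)*(-2 + M)
o(t) = 1/99
(-5*(-3))*o(C(-4, L)) = -5*(-3)*(1/99) = 15*(1/99) = 5/33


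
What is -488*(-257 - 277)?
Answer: 260592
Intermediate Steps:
-488*(-257 - 277) = -488*(-534) = 260592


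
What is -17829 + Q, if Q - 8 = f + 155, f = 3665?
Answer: -14001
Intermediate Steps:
Q = 3828 (Q = 8 + (3665 + 155) = 8 + 3820 = 3828)
-17829 + Q = -17829 + 3828 = -14001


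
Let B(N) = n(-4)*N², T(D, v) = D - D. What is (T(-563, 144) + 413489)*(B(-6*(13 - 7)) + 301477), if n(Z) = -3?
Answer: 123049778021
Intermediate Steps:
T(D, v) = 0
B(N) = -3*N²
(T(-563, 144) + 413489)*(B(-6*(13 - 7)) + 301477) = (0 + 413489)*(-3*36*(13 - 7)² + 301477) = 413489*(-3*(-6*6)² + 301477) = 413489*(-3*(-36)² + 301477) = 413489*(-3*1296 + 301477) = 413489*(-3888 + 301477) = 413489*297589 = 123049778021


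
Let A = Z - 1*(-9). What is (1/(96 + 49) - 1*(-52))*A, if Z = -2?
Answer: 52787/145 ≈ 364.05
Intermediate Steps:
A = 7 (A = -2 - 1*(-9) = -2 + 9 = 7)
(1/(96 + 49) - 1*(-52))*A = (1/(96 + 49) - 1*(-52))*7 = (1/145 + 52)*7 = (7541/145)*7 = 52787/145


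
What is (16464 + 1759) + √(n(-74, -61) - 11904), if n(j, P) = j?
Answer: 18223 + I*√11978 ≈ 18223.0 + 109.44*I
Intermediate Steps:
(16464 + 1759) + √(n(-74, -61) - 11904) = (16464 + 1759) + √(-74 - 11904) = 18223 + √(-11978) = 18223 + I*√11978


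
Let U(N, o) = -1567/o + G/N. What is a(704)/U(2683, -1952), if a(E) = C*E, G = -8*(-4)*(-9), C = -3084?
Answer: -11370708197376/3642085 ≈ -3.1220e+6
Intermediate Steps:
G = -288 (G = 32*(-9) = -288)
U(N, o) = -1567/o - 288/N
a(E) = -3084*E
a(704)/U(2683, -1952) = (-3084*704)/(-1567/(-1952) - 288/2683) = -2171136/(-1567*(-1/1952) - 288*1/2683) = -2171136/(1567/1952 - 288/2683) = -2171136/3642085/5237216 = -2171136*5237216/3642085 = -11370708197376/3642085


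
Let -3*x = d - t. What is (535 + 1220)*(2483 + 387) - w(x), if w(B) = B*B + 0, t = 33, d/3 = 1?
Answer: 5036750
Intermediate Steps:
d = 3 (d = 3*1 = 3)
x = 10 (x = -(3 - 1*33)/3 = -(3 - 33)/3 = -⅓*(-30) = 10)
w(B) = B² (w(B) = B² + 0 = B²)
(535 + 1220)*(2483 + 387) - w(x) = (535 + 1220)*(2483 + 387) - 1*10² = 1755*2870 - 1*100 = 5036850 - 100 = 5036750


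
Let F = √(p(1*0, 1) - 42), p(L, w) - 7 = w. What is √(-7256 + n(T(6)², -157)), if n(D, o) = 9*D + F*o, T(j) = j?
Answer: √(-6932 - 157*I*√34) ≈ 5.4858 - 83.439*I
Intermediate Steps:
p(L, w) = 7 + w
F = I*√34 (F = √((7 + 1) - 42) = √(8 - 42) = √(-34) = I*√34 ≈ 5.8309*I)
n(D, o) = 9*D + I*o*√34 (n(D, o) = 9*D + (I*√34)*o = 9*D + I*o*√34)
√(-7256 + n(T(6)², -157)) = √(-7256 + (9*6² + I*(-157)*√34)) = √(-7256 + (9*36 - 157*I*√34)) = √(-7256 + (324 - 157*I*√34)) = √(-6932 - 157*I*√34)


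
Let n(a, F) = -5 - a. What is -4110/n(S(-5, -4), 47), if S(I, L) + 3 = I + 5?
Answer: 2055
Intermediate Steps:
S(I, L) = 2 + I (S(I, L) = -3 + (I + 5) = -3 + (5 + I) = 2 + I)
-4110/n(S(-5, -4), 47) = -4110/(-5 - (2 - 5)) = -4110/(-5 - 1*(-3)) = -4110/(-5 + 3) = -4110/(-2) = -4110*(-½) = 2055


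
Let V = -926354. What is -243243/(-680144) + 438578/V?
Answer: -36483534605/315027057488 ≈ -0.11581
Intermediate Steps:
-243243/(-680144) + 438578/V = -243243/(-680144) + 438578/(-926354) = -243243*(-1/680144) + 438578*(-1/926354) = 243243/680144 - 219289/463177 = -36483534605/315027057488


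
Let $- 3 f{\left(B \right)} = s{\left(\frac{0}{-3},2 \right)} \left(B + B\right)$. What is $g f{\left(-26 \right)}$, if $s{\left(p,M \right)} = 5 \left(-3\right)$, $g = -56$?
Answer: $14560$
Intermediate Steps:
$s{\left(p,M \right)} = -15$
$f{\left(B \right)} = 10 B$ ($f{\left(B \right)} = - \frac{\left(-15\right) \left(B + B\right)}{3} = - \frac{\left(-15\right) 2 B}{3} = - \frac{\left(-30\right) B}{3} = 10 B$)
$g f{\left(-26 \right)} = - 56 \cdot 10 \left(-26\right) = \left(-56\right) \left(-260\right) = 14560$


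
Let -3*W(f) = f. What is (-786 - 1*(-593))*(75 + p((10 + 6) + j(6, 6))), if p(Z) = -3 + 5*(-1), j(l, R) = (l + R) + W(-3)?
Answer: -12931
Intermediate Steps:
W(f) = -f/3
j(l, R) = 1 + R + l (j(l, R) = (l + R) - ⅓*(-3) = (R + l) + 1 = 1 + R + l)
p(Z) = -8 (p(Z) = -3 - 5 = -8)
(-786 - 1*(-593))*(75 + p((10 + 6) + j(6, 6))) = (-786 - 1*(-593))*(75 - 8) = (-786 + 593)*67 = -193*67 = -12931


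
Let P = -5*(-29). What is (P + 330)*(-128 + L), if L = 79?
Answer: -23275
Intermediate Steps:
P = 145
(P + 330)*(-128 + L) = (145 + 330)*(-128 + 79) = 475*(-49) = -23275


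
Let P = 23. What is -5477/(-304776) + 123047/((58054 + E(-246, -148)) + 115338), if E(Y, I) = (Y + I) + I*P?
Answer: 19215319405/25844090472 ≈ 0.74351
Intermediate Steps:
E(Y, I) = Y + 24*I (E(Y, I) = (Y + I) + I*23 = (I + Y) + 23*I = Y + 24*I)
-5477/(-304776) + 123047/((58054 + E(-246, -148)) + 115338) = -5477/(-304776) + 123047/((58054 + (-246 + 24*(-148))) + 115338) = -5477*(-1/304776) + 123047/((58054 + (-246 - 3552)) + 115338) = 5477/304776 + 123047/((58054 - 3798) + 115338) = 5477/304776 + 123047/(54256 + 115338) = 5477/304776 + 123047/169594 = 19215319405/25844090472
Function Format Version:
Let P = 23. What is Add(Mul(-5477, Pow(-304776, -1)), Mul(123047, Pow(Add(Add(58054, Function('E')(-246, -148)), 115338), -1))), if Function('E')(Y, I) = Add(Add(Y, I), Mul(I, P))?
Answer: Rational(19215319405, 25844090472) ≈ 0.74351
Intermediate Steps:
Function('E')(Y, I) = Add(Y, Mul(24, I)) (Function('E')(Y, I) = Add(Add(Y, I), Mul(I, 23)) = Add(Add(I, Y), Mul(23, I)) = Add(Y, Mul(24, I)))
Add(Mul(-5477, Pow(-304776, -1)), Mul(123047, Pow(Add(Add(58054, Function('E')(-246, -148)), 115338), -1))) = Add(Mul(-5477, Pow(-304776, -1)), Mul(123047, Pow(Add(Add(58054, Add(-246, Mul(24, -148))), 115338), -1))) = Add(Mul(-5477, Rational(-1, 304776)), Mul(123047, Pow(Add(Add(58054, Add(-246, -3552)), 115338), -1))) = Add(Rational(5477, 304776), Mul(123047, Pow(Add(Add(58054, -3798), 115338), -1))) = Add(Rational(5477, 304776), Mul(123047, Pow(Add(54256, 115338), -1))) = Add(Rational(5477, 304776), Mul(123047, Pow(169594, -1))) = Add(Rational(5477, 304776), Mul(123047, Rational(1, 169594))) = Add(Rational(5477, 304776), Rational(123047, 169594)) = Rational(19215319405, 25844090472)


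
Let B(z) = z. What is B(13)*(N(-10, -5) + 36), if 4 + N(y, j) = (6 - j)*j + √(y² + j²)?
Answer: -299 + 65*√5 ≈ -153.66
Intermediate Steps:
N(y, j) = -4 + √(j² + y²) + j*(6 - j) (N(y, j) = -4 + ((6 - j)*j + √(y² + j²)) = -4 + (j*(6 - j) + √(j² + y²)) = -4 + (√(j² + y²) + j*(6 - j)) = -4 + √(j² + y²) + j*(6 - j))
B(13)*(N(-10, -5) + 36) = 13*((-4 + √((-5)² + (-10)²) - 1*(-5)² + 6*(-5)) + 36) = 13*((-4 + √(25 + 100) - 1*25 - 30) + 36) = 13*((-4 + √125 - 25 - 30) + 36) = 13*((-4 + 5*√5 - 25 - 30) + 36) = 13*((-59 + 5*√5) + 36) = 13*(-23 + 5*√5) = -299 + 65*√5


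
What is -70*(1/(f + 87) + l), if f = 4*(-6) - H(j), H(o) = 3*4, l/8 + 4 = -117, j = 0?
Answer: 3455690/51 ≈ 67759.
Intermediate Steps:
l = -968 (l = -32 + 8*(-117) = -32 - 936 = -968)
H(o) = 12
f = -36 (f = 4*(-6) - 1*12 = -24 - 12 = -36)
-70*(1/(f + 87) + l) = -70*(1/(-36 + 87) - 968) = -70*(1/51 - 968) = -70*(-49367/51) = 3455690/51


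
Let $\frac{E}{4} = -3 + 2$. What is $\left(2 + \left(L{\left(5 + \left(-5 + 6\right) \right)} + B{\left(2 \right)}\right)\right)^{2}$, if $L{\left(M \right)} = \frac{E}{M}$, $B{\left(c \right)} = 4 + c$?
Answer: $\frac{484}{9} \approx 53.778$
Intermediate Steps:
$E = -4$ ($E = 4 \left(-3 + 2\right) = 4 \left(-1\right) = -4$)
$L{\left(M \right)} = - \frac{4}{M}$
$\left(2 + \left(L{\left(5 + \left(-5 + 6\right) \right)} + B{\left(2 \right)}\right)\right)^{2} = \left(2 + \left(- \frac{4}{5 + \left(-5 + 6\right)} + \left(4 + 2\right)\right)\right)^{2} = \left(2 + \left(- \frac{4}{5 + 1} + 6\right)\right)^{2} = \left(2 + \left(- \frac{4}{6} + 6\right)\right)^{2} = \left(2 + \left(\left(-4\right) \frac{1}{6} + 6\right)\right)^{2} = \left(2 + \left(- \frac{2}{3} + 6\right)\right)^{2} = \left(2 + \frac{16}{3}\right)^{2} = \left(\frac{22}{3}\right)^{2} = \frac{484}{9}$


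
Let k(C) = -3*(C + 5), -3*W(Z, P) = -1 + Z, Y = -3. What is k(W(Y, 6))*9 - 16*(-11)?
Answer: 5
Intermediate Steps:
W(Z, P) = ⅓ - Z/3 (W(Z, P) = -(-1 + Z)/3 = ⅓ - Z/3)
k(C) = -15 - 3*C (k(C) = -3*(5 + C) = -15 - 3*C)
k(W(Y, 6))*9 - 16*(-11) = (-15 - 3*(⅓ - ⅓*(-3)))*9 - 16*(-11) = (-15 - 3*(⅓ + 1))*9 + 176 = (-15 - 3*4/3)*9 + 176 = (-15 - 4)*9 + 176 = -19*9 + 176 = -171 + 176 = 5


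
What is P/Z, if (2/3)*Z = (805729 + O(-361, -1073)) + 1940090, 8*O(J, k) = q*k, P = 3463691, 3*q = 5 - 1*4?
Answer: 55419056/65898583 ≈ 0.84097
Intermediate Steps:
q = 1/3 (q = (5 - 1*4)/3 = (5 - 4)/3 = (1/3)*1 = 1/3 ≈ 0.33333)
O(J, k) = k/24 (O(J, k) = (k/3)/8 = k/24)
Z = 65898583/16 (Z = 3*((805729 + (1/24)*(-1073)) + 1940090)/2 = 3*((805729 - 1073/24) + 1940090)/2 = 3*(19336423/24 + 1940090)/2 = (3/2)*(65898583/24) = 65898583/16 ≈ 4.1187e+6)
P/Z = 3463691/(65898583/16) = 3463691*(16/65898583) = 55419056/65898583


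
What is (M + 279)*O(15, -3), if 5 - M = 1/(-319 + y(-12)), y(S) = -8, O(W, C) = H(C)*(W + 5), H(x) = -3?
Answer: -1857380/109 ≈ -17040.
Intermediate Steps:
O(W, C) = -15 - 3*W (O(W, C) = -3*(W + 5) = -3*(5 + W) = -15 - 3*W)
M = 1636/327 (M = 5 - 1/(-319 - 8) = 5 - 1/(-327) = 5 - 1*(-1/327) = 5 + 1/327 = 1636/327 ≈ 5.0031)
(M + 279)*O(15, -3) = (1636/327 + 279)*(-15 - 3*15) = 92869*(-15 - 45)/327 = (92869/327)*(-60) = -1857380/109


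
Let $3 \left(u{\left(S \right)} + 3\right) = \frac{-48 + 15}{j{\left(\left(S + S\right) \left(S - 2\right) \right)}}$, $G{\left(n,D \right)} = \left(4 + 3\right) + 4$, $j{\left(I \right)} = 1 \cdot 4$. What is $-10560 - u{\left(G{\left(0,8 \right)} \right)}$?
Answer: $- \frac{42217}{4} \approx -10554.0$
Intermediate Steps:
$j{\left(I \right)} = 4$
$G{\left(n,D \right)} = 11$ ($G{\left(n,D \right)} = 7 + 4 = 11$)
$u{\left(S \right)} = - \frac{23}{4}$ ($u{\left(S \right)} = -3 + \frac{\left(-48 + 15\right) \frac{1}{4}}{3} = -3 + \frac{\left(-33\right) \frac{1}{4}}{3} = -3 + \frac{1}{3} \left(- \frac{33}{4}\right) = -3 - \frac{11}{4} = - \frac{23}{4}$)
$-10560 - u{\left(G{\left(0,8 \right)} \right)} = -10560 - - \frac{23}{4} = -10560 + \frac{23}{4} = - \frac{42217}{4}$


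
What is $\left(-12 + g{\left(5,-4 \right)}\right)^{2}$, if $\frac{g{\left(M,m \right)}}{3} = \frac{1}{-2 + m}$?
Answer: $\frac{625}{4} \approx 156.25$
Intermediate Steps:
$g{\left(M,m \right)} = \frac{3}{-2 + m}$
$\left(-12 + g{\left(5,-4 \right)}\right)^{2} = \left(-12 + \frac{3}{-2 - 4}\right)^{2} = \left(-12 + \frac{3}{-6}\right)^{2} = \left(-12 + 3 \left(- \frac{1}{6}\right)\right)^{2} = \left(-12 - \frac{1}{2}\right)^{2} = \left(- \frac{25}{2}\right)^{2} = \frac{625}{4}$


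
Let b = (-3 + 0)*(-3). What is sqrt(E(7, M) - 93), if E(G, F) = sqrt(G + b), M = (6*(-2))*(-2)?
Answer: I*sqrt(89) ≈ 9.434*I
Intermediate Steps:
b = 9 (b = -3*(-3) = 9)
M = 24 (M = -12*(-2) = 24)
E(G, F) = sqrt(9 + G) (E(G, F) = sqrt(G + 9) = sqrt(9 + G))
sqrt(E(7, M) - 93) = sqrt(sqrt(9 + 7) - 93) = sqrt(sqrt(16) - 93) = sqrt(4 - 93) = sqrt(-89) = I*sqrt(89)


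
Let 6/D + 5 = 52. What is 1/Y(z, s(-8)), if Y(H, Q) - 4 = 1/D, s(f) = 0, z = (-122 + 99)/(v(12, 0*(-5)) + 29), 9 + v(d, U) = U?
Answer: 6/71 ≈ 0.084507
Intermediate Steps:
v(d, U) = -9 + U
D = 6/47 (D = 6/(-5 + 52) = 6/47 ≈ 0.12766)
z = -23/20 (z = (-122 + 99)/((-9 + 0*(-5)) + 29) = -23/((-9 + 0) + 29) = -23/(-9 + 29) = -23/20 ≈ -1.1500)
Y(H, Q) = 71/6 (Y(H, Q) = 4 + 1/(6/47) = 4 + 47/6 = 71/6)
1/Y(z, s(-8)) = 1/(71/6) = 6/71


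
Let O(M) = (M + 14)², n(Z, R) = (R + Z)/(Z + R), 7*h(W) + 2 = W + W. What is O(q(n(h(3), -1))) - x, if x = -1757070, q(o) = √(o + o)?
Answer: 1757268 + 28*√2 ≈ 1.7573e+6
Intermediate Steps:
h(W) = -2/7 + 2*W/7 (h(W) = -2/7 + (W + W)/7 = -2/7 + (2*W)/7 = -2/7 + 2*W/7)
n(Z, R) = 1 (n(Z, R) = (R + Z)/(R + Z) = 1)
q(o) = √2*√o (q(o) = √(2*o) = √2*√o)
O(M) = (14 + M)²
O(q(n(h(3), -1))) - x = (14 + √2*√1)² - 1*(-1757070) = (14 + √2*1)² + 1757070 = (14 + √2)² + 1757070 = 1757070 + (14 + √2)²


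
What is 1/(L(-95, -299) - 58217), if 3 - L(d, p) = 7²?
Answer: -1/58263 ≈ -1.7164e-5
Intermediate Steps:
L(d, p) = -46 (L(d, p) = 3 - 1*7² = 3 - 1*49 = 3 - 49 = -46)
1/(L(-95, -299) - 58217) = 1/(-46 - 58217) = 1/(-58263) = -1/58263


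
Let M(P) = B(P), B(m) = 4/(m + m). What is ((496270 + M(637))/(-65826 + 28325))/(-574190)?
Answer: 158061996/6858164692015 ≈ 2.3047e-5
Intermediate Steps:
B(m) = 2/m (B(m) = 4/(2*m) = (1/(2*m))*4 = 2/m)
M(P) = 2/P
((496270 + M(637))/(-65826 + 28325))/(-574190) = ((496270 + 2/637)/(-65826 + 28325))/(-574190) = ((496270 + 2*(1/637))/(-37501))*(-1/574190) = ((496270 + 2/637)*(-1/37501))*(-1/574190) = ((316123992/637)*(-1/37501))*(-1/574190) = -316123992/23888137*(-1/574190) = 158061996/6858164692015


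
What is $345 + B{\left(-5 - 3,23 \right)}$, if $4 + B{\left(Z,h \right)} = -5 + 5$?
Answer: $341$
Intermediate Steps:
$B{\left(Z,h \right)} = -4$ ($B{\left(Z,h \right)} = -4 + \left(-5 + 5\right) = -4 + 0 = -4$)
$345 + B{\left(-5 - 3,23 \right)} = 345 - 4 = 341$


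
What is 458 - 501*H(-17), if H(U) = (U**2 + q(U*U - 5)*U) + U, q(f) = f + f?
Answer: 4701842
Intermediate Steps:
q(f) = 2*f
H(U) = U + U**2 + U*(-10 + 2*U**2) (H(U) = (U**2 + (2*(U*U - 5))*U) + U = (U**2 + (2*(U**2 - 5))*U) + U = (U**2 + (2*(-5 + U**2))*U) + U = (U**2 + (-10 + 2*U**2)*U) + U = (U**2 + U*(-10 + 2*U**2)) + U = U + U**2 + U*(-10 + 2*U**2))
458 - 501*H(-17) = 458 - (-8517)*(-9 - 17 + 2*(-17)**2) = 458 - (-8517)*(-9 - 17 + 2*289) = 458 - (-8517)*(-9 - 17 + 578) = 458 - (-8517)*552 = 458 - 501*(-9384) = 458 + 4701384 = 4701842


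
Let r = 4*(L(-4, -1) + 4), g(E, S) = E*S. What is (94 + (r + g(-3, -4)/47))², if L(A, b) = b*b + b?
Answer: 26853124/2209 ≈ 12156.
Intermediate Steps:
L(A, b) = b + b² (L(A, b) = b² + b = b + b²)
r = 16 (r = 4*(-(1 - 1) + 4) = 4*(-1*0 + 4) = 4*(0 + 4) = 4*4 = 16)
(94 + (r + g(-3, -4)/47))² = (94 + (16 - 3*(-4)/47))² = (94 + (16 + 12*(1/47)))² = (94 + (16 + 12/47))² = (94 + 764/47)² = (5182/47)² = 26853124/2209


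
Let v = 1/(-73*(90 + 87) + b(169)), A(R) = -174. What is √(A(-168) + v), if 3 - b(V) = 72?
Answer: I*√29360790390/12990 ≈ 13.191*I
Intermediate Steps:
b(V) = -69 (b(V) = 3 - 1*72 = 3 - 72 = -69)
v = -1/12990 (v = 1/(-73*(90 + 87) - 69) = 1/(-73*177 - 69) = 1/(-12921 - 69) = 1/(-12990) = -1/12990 ≈ -7.6982e-5)
√(A(-168) + v) = √(-174 - 1/12990) = √(-2260261/12990) = I*√29360790390/12990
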